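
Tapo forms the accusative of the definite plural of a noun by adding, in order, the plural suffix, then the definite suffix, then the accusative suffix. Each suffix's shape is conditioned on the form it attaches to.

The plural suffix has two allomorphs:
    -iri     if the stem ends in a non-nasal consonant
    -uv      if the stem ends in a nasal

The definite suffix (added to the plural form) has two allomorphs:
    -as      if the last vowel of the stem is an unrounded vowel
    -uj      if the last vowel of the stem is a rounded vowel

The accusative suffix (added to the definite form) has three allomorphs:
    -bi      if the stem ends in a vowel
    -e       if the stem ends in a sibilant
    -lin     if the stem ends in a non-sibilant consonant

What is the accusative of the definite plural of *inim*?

Since the final consonant of *inim* is /m/ (a nasal), it takes -uv, giving *inimuv*.
The last vowel of the plural form *inimuv* is /u/, which is a rounded vowel, so the definite suffix is -uj, giving *inimuvuj*.
The final sound of the definite form *inimuvuj* is /j/, which is a non-sibilant consonant, so the accusative suffix is -lin, giving *inimuvujlin*.

inimuvujlin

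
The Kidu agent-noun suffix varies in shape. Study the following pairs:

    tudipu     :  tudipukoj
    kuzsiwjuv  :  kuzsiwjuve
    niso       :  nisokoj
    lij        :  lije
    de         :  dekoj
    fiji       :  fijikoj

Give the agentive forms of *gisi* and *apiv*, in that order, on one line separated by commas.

gisikoj, apive

The suffix is conditioned by the final sound: -e when the stem ends in a consonant (*kuzsiwjuv*, *lij*); -koj when the stem ends in a vowel (*tudipu*, *niso*, *de*, *fiji*).
Since the final sound of *gisi* is /i/ (a vowel), it takes -koj, giving *gisikoj*.
*apiv*: final sound = /v/, a consonant → -e → *apive*.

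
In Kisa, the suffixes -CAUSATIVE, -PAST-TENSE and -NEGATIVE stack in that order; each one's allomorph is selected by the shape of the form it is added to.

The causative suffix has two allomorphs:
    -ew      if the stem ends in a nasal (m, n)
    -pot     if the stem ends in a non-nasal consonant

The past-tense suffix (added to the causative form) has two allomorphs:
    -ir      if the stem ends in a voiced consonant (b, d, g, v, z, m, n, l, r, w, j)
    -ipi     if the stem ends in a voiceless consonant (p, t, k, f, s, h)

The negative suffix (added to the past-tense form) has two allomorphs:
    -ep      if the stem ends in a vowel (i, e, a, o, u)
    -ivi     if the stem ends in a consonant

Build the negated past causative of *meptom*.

*meptom*: final consonant = /m/, a nasal → -ew → *meptomew*.
The causative form *meptomew* — final consonant /w/ (voiced) → -ir → *meptomewir*.
Since the final sound of the past-tense form *meptomewir* is /r/ (a consonant), it takes -ivi, giving *meptomewirivi*.

meptomewirivi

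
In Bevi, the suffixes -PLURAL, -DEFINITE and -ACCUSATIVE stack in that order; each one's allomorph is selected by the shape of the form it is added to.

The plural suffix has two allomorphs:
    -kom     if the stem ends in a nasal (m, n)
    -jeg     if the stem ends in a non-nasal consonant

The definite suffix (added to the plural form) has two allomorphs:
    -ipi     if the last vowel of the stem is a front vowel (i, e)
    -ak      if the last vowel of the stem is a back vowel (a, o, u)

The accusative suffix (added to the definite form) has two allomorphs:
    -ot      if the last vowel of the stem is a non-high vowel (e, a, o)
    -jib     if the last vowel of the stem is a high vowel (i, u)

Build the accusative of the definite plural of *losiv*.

losivjegipijib

*losiv* — final consonant /v/ (non-nasal) → -jeg → *losivjeg*.
The plural form *losivjeg*: last vowel = /e/, a front vowel → -ipi → *losivjegipi*.
Since the last vowel of the definite form *losivjegipi* is /i/ (a high vowel), it takes -jib, giving *losivjegipijib*.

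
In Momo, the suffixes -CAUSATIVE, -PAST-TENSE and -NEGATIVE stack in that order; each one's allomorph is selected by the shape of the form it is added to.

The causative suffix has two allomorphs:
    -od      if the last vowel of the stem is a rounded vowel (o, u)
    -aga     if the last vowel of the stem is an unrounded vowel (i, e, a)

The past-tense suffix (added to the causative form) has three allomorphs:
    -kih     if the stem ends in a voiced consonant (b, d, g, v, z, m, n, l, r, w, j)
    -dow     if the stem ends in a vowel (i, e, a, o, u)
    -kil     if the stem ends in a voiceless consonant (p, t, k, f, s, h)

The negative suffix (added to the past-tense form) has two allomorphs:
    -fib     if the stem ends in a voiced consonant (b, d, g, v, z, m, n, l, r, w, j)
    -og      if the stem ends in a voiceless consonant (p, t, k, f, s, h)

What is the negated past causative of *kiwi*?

kiwiagadowfib

*kiwi*: last vowel = /i/, an unrounded vowel → -aga → *kiwiaga*.
The causative form *kiwiaga*: final sound = /a/, a vowel → -dow → *kiwiagadow*.
The past-tense form *kiwiagadow*: final consonant = /w/, voiced → -fib → *kiwiagadowfib*.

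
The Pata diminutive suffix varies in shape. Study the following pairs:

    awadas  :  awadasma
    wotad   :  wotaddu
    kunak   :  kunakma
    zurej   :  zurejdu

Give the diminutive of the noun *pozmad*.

pozmaddu

The alternation tracks the final consonant of the stem — -ma when the stem ends in a voiceless consonant (*awadas*, *kunak*); -du when the stem ends in a voiced consonant (*wotad*, *zurej*).
*pozmad*: final consonant = /d/, voiced → -du → *pozmaddu*.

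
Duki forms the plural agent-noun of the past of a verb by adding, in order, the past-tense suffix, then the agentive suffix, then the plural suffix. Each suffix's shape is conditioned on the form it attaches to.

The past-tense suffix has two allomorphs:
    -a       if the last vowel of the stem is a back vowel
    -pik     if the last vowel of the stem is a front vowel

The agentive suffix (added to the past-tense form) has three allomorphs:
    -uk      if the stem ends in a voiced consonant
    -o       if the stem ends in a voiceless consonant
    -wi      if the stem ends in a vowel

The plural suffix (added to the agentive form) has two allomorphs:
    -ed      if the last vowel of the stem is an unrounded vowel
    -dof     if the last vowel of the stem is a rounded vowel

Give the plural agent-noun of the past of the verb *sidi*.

The last vowel of *sidi* is /i/, which is a front vowel, so the past-tense suffix is -pik, giving *sidipik*.
The past-tense form *sidipik* — final sound /k/ (a voiceless consonant) → -o → *sidipiko*.
The last vowel of the agentive form *sidipiko* is /o/, which is a rounded vowel, so the plural suffix is -dof, giving *sidipikodof*.

sidipikodof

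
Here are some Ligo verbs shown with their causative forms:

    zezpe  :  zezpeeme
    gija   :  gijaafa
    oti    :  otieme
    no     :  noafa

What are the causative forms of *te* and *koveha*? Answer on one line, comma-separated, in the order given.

teeme, kovehaafa

The suffix is conditioned by the last vowel: -eme when the last vowel of the stem is a front vowel (*zezpe*, *oti*); -afa when the last vowel of the stem is a back vowel (*gija*, *no*).
*te*: last vowel = /e/, a front vowel → -eme → *teeme*.
The last vowel of *koveha* is /a/, which is a back vowel, so the suffix is -afa, giving *kovehaafa*.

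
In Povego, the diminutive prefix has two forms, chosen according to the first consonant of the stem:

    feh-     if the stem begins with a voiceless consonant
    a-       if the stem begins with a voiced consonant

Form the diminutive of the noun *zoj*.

The first consonant of *zoj* is /z/, which is voiced, so the prefix is a-, giving *azoj*.

azoj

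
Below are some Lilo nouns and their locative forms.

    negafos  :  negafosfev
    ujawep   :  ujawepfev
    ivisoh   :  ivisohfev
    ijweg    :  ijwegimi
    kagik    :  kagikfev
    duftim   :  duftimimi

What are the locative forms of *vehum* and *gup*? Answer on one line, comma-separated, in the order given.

vehumimi, gupfev

The pattern is voicing of the final consonant: -fev when the stem ends in a voiceless consonant (*negafos*, *ujawep*, *ivisoh*, *kagik*); -imi when the stem ends in a voiced consonant (*ijweg*, *duftim*).
Since the final consonant of *vehum* is /m/ (voiced), it takes -imi, giving *vehumimi*.
*gup* — final consonant /p/ (voiceless) → -fev → *gupfev*.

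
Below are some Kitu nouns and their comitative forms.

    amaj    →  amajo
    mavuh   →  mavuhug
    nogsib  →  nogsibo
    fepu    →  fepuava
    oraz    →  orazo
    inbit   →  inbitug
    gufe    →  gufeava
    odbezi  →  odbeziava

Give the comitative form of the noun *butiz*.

Looking at the final sound of each stem: -ug when the stem ends in a voiceless consonant (*mavuh*, *inbit*); -o when the stem ends in a voiced consonant (*amaj*, *nogsib*, *oraz*); -ava when the stem ends in a vowel (*fepu*, *gufe*, *odbezi*).
Since the final sound of *butiz* is /z/ (a voiced consonant), it takes -o, giving *butizo*.

butizo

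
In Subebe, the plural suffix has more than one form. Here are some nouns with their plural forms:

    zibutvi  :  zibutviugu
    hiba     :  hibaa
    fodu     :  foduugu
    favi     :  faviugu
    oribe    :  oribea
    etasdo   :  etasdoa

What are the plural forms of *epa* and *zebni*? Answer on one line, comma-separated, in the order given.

epaa, zebniugu

The pattern is height harmony: -ugu when the last vowel of the stem is a high vowel (*zibutvi*, *fodu*, *favi*); -a when the last vowel of the stem is a non-high vowel (*hiba*, *oribe*, *etasdo*).
Since the last vowel of *epa* is /a/ (a non-high vowel), it takes -a, giving *epaa*.
*zebni* — last vowel /i/ (a high vowel) → -ugu → *zebniugu*.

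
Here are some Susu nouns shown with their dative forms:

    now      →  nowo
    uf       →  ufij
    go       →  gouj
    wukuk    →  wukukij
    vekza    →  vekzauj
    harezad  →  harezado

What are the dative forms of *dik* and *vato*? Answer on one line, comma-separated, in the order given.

The suffix is conditioned by the final sound: -ij when the stem ends in a voiceless consonant (*uf*, *wukuk*); -o when the stem ends in a voiced consonant (*now*, *harezad*); -uj when the stem ends in a vowel (*go*, *vekza*).
The final sound of *dik* is /k/, which is a voiceless consonant, so the suffix is -ij, giving *dikij*.
*vato* — final sound /o/ (a vowel) → -uj → *vatouj*.

dikij, vatouj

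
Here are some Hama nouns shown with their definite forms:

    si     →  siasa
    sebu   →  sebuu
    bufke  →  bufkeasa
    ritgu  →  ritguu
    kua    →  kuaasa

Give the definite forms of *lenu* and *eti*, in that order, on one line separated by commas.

lenuu, etiasa

The suffix is conditioned by the last vowel: -u when the last vowel of the stem is a rounded vowel (*sebu*, *ritgu*); -asa when the last vowel of the stem is an unrounded vowel (*si*, *bufke*, *kua*).
*lenu* — last vowel /u/ (a rounded vowel) → -u → *lenuu*.
The last vowel of *eti* is /i/, which is an unrounded vowel, so the suffix is -asa, giving *etiasa*.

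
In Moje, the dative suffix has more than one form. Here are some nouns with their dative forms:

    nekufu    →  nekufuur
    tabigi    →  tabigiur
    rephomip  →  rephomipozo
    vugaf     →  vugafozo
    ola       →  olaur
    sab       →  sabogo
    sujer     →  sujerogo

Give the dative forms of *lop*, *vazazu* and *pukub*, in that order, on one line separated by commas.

lopozo, vazazuur, pukubogo

The suffix is conditioned by the final sound: -ozo when the stem ends in a voiceless consonant (*rephomip*, *vugaf*); -ogo when the stem ends in a voiced consonant (*sab*, *sujer*); -ur when the stem ends in a vowel (*nekufu*, *tabigi*, *ola*).
*lop* — final sound /p/ (a voiceless consonant) → -ozo → *lopozo*.
The final sound of *vazazu* is /u/, which is a vowel, so the suffix is -ur, giving *vazazuur*.
The final sound of *pukub* is /b/, which is a voiced consonant, so the suffix is -ogo, giving *pukubogo*.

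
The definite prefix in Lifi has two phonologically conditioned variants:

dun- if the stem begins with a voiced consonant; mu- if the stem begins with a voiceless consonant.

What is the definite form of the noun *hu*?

Since the first consonant of *hu* is /h/ (voiceless), it takes mu-, giving *muhu*.

muhu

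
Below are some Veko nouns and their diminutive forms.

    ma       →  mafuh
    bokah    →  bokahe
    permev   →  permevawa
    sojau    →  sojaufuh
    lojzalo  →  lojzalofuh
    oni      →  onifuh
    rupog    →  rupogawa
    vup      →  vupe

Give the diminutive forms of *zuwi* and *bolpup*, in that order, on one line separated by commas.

zuwifuh, bolpupe

The alternation tracks the final sound of the stem — -e when the stem ends in a voiceless consonant (*bokah*, *vup*); -awa when the stem ends in a voiced consonant (*permev*, *rupog*); -fuh when the stem ends in a vowel (*ma*, *sojau*, *lojzalo*, *oni*).
The final sound of *zuwi* is /i/, which is a vowel, so the suffix is -fuh, giving *zuwifuh*.
Since the final sound of *bolpup* is /p/ (a voiceless consonant), it takes -e, giving *bolpupe*.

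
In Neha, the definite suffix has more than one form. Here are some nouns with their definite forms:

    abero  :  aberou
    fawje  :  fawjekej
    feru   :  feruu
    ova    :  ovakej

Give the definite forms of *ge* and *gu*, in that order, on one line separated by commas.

The alternation tracks the last vowel of the stem — -u when the last vowel of the stem is a rounded vowel (*abero*, *feru*); -kej when the last vowel of the stem is an unrounded vowel (*fawje*, *ova*).
Since the last vowel of *ge* is /e/ (an unrounded vowel), it takes -kej, giving *gekej*.
*gu*: last vowel = /u/, a rounded vowel → -u → *guu*.

gekej, guu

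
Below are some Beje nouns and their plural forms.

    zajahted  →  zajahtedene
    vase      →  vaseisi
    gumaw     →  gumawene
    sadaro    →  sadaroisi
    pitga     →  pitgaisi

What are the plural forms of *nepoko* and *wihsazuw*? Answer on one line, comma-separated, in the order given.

nepokoisi, wihsazuwene

The alternation tracks the final sound of the stem — -ene when the stem ends in a consonant (*zajahted*, *gumaw*); -isi when the stem ends in a vowel (*vase*, *sadaro*, *pitga*).
*nepoko* — final sound /o/ (a vowel) → -isi → *nepokoisi*.
*wihsazuw*: final sound = /w/, a consonant → -ene → *wihsazuwene*.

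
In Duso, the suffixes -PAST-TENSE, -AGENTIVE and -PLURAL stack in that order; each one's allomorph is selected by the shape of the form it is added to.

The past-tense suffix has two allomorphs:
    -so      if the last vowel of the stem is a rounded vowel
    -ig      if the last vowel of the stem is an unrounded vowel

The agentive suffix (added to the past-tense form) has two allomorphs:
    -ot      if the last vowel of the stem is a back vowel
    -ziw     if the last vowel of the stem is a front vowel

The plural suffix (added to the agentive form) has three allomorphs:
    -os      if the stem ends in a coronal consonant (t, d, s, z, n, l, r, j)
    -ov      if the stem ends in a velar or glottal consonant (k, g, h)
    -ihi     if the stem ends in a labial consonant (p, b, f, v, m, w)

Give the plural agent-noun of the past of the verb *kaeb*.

*kaeb* — last vowel /e/ (an unrounded vowel) → -ig → *kaebig*.
The past-tense form *kaebig* — last vowel /i/ (a front vowel) → -ziw → *kaebigziw*.
The final consonant of the agentive form *kaebigziw* is /w/, which is labial, so the plural suffix is -ihi, giving *kaebigziwihi*.

kaebigziwihi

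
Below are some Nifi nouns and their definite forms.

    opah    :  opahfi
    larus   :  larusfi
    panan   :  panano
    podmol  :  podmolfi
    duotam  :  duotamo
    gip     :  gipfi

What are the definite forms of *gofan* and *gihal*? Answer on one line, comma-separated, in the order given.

Looking at the final consonant of each stem: -o when the stem ends in a nasal (*panan*, *duotam*); -fi when the stem ends in a non-nasal consonant (*opah*, *larus*, *podmol*, *gip*).
Since the final consonant of *gofan* is /n/ (a nasal), it takes -o, giving *gofano*.
*gihal* — final consonant /l/ (non-nasal) → -fi → *gihalfi*.

gofano, gihalfi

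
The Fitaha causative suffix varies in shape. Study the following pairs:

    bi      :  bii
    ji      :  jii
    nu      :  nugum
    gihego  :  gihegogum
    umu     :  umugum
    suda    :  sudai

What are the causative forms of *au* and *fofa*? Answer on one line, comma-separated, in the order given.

augum, fofai

The alternation tracks the last vowel of the stem — -gum when the last vowel of the stem is a rounded vowel (*nu*, *gihego*, *umu*); -i when the last vowel of the stem is an unrounded vowel (*bi*, *ji*, *suda*).
*au*: last vowel = /u/, a rounded vowel → -gum → *augum*.
Since the last vowel of *fofa* is /a/ (an unrounded vowel), it takes -i, giving *fofai*.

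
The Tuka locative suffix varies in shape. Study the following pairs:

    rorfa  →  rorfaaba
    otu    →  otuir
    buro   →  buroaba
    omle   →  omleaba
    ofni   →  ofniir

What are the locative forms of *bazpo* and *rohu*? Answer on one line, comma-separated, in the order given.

Looking at the last vowel of each stem: -ir when the last vowel of the stem is a high vowel (*otu*, *ofni*); -aba when the last vowel of the stem is a non-high vowel (*rorfa*, *buro*, *omle*).
The last vowel of *bazpo* is /o/, which is a non-high vowel, so the suffix is -aba, giving *bazpoaba*.
Since the last vowel of *rohu* is /u/ (a high vowel), it takes -ir, giving *rohuir*.

bazpoaba, rohuir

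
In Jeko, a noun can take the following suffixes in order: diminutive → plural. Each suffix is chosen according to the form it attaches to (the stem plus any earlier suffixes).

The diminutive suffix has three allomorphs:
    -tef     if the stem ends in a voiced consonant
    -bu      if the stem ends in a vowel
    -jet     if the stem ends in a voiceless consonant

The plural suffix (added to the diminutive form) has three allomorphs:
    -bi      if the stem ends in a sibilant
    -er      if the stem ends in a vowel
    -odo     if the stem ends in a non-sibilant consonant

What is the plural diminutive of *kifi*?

kifibuer

*kifi* — final sound /i/ (a vowel) → -bu → *kifibu*.
The diminutive form *kifibu* — final sound /u/ (a vowel) → -er → *kifibuer*.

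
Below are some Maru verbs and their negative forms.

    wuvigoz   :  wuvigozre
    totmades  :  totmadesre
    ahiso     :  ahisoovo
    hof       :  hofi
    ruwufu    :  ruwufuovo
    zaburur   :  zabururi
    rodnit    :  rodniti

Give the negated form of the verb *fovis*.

fovisre

Looking at the final sound of each stem: -re when the stem ends in a sibilant (*wuvigoz*, *totmades*); -i when the stem ends in a non-sibilant consonant (*hof*, *zaburur*, *rodnit*); -ovo when the stem ends in a vowel (*ahiso*, *ruwufu*).
*fovis*: final sound = /s/, a sibilant → -re → *fovisre*.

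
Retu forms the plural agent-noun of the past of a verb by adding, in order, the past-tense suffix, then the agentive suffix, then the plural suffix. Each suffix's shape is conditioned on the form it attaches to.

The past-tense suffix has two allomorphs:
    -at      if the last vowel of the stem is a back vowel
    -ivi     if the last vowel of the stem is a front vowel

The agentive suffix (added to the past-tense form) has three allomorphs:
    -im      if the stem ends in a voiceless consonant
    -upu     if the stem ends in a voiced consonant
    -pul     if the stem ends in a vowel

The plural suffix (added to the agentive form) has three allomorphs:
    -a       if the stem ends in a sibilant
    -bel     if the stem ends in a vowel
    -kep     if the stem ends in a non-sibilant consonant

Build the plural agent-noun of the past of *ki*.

kiivipulkep

*ki* — last vowel /i/ (a front vowel) → -ivi → *kiivi*.
Since the final sound of the past-tense form *kiivi* is /i/ (a vowel), it takes -pul, giving *kiivipul*.
The agentive form *kiivipul* — final sound /l/ (a non-sibilant consonant) → -kep → *kiivipulkep*.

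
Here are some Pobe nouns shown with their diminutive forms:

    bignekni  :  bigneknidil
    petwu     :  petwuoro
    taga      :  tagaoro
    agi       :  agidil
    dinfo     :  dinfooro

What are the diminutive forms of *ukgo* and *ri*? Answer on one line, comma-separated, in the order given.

Looking at the last vowel of each stem: -dil when the last vowel of the stem is a front vowel (*bignekni*, *agi*); -oro when the last vowel of the stem is a back vowel (*petwu*, *taga*, *dinfo*).
*ukgo* — last vowel /o/ (a back vowel) → -oro → *ukgooro*.
*ri*: last vowel = /i/, a front vowel → -dil → *ridil*.

ukgooro, ridil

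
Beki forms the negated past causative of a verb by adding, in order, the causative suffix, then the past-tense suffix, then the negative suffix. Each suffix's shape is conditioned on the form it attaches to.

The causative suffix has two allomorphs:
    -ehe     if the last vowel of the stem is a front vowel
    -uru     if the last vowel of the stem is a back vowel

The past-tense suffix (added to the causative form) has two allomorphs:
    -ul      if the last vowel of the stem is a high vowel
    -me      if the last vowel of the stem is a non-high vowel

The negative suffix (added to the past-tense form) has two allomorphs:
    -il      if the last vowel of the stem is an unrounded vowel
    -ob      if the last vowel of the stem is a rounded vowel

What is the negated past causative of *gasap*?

gasapuruulob

*gasap*: last vowel = /a/, a back vowel → -uru → *gasapuru*.
The causative form *gasapuru* — last vowel /u/ (a high vowel) → -ul → *gasapuruul*.
The past-tense form *gasapuruul*: last vowel = /u/, a rounded vowel → -ob → *gasapuruulob*.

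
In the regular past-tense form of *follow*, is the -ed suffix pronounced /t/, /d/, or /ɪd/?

The stem *follow* ends in a voiced sound other than /d/.
The -ed suffix is realized as /ɪd/ after /t, d/; as /t/ after other voiceless consonants; and as /d/ after other voiced sounds.
So -ed on *follow* is pronounced /d/.

/d/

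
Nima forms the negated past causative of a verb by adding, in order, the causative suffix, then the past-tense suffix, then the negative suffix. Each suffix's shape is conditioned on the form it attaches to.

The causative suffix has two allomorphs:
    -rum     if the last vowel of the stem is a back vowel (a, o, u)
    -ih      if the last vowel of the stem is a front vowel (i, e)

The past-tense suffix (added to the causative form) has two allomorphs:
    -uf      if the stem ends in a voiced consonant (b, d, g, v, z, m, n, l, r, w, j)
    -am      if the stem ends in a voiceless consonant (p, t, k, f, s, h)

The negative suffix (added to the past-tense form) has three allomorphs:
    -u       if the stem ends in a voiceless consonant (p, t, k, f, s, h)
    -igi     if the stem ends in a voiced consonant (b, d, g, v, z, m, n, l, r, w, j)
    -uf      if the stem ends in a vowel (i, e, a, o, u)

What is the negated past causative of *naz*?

*naz*: last vowel = /a/, a back vowel → -rum → *nazrum*.
The causative form *nazrum* — final consonant /m/ (voiced) → -uf → *nazrumuf*.
The past-tense form *nazrumuf*: final sound = /f/, a voiceless consonant → -u → *nazrumufu*.

nazrumufu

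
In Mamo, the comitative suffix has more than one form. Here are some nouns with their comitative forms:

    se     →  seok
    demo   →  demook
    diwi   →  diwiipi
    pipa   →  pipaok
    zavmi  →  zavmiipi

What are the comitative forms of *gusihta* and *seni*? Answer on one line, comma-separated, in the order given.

The pattern is height harmony: -ipi when the last vowel of the stem is a high vowel (*diwi*, *zavmi*); -ok when the last vowel of the stem is a non-high vowel (*se*, *demo*, *pipa*).
Since the last vowel of *gusihta* is /a/ (a non-high vowel), it takes -ok, giving *gusihtaok*.
The last vowel of *seni* is /i/, which is a high vowel, so the suffix is -ipi, giving *seniipi*.

gusihtaok, seniipi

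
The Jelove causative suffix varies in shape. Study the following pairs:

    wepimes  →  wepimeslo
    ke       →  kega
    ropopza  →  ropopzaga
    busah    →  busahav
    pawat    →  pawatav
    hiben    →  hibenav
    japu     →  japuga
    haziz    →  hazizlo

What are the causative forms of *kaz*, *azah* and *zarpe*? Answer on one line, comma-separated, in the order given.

kazlo, azahav, zarpega

Looking at the final sound of each stem: -lo when the stem ends in a sibilant (*wepimes*, *haziz*); -av when the stem ends in a non-sibilant consonant (*busah*, *pawat*, *hiben*); -ga when the stem ends in a vowel (*ke*, *ropopza*, *japu*).
*kaz*: final sound = /z/, a sibilant → -lo → *kazlo*.
*azah*: final sound = /h/, a non-sibilant consonant → -av → *azahav*.
Since the final sound of *zarpe* is /e/ (a vowel), it takes -ga, giving *zarpega*.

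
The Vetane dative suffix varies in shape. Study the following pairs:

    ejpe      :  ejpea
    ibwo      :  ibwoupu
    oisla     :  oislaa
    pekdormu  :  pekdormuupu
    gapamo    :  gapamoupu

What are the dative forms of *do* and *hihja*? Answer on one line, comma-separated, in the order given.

Looking at the last vowel of each stem: -upu when the last vowel of the stem is a rounded vowel (*ibwo*, *pekdormu*, *gapamo*); -a when the last vowel of the stem is an unrounded vowel (*ejpe*, *oisla*).
*do*: last vowel = /o/, a rounded vowel → -upu → *doupu*.
*hihja* — last vowel /a/ (an unrounded vowel) → -a → *hihjaa*.

doupu, hihjaa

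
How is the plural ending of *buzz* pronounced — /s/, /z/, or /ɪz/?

/ɪz/

The stem *buzz* ends in a sibilant (/s, z, ʃ, ʒ, tʃ, dʒ/).
The plural suffix surfaces as /ɪz/ after sibilants, /s/ after other voiceless consonants, and /z/ after other voiced sounds.
So the plural -s on *buzz* is pronounced /ɪz/.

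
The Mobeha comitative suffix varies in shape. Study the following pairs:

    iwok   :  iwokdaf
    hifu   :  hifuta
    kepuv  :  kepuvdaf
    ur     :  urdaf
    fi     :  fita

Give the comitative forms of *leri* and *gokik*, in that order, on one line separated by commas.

lerita, gokikdaf

The pattern is consonant vs. vowel: -daf when the stem ends in a consonant (*iwok*, *kepuv*, *ur*); -ta when the stem ends in a vowel (*hifu*, *fi*).
The final sound of *leri* is /i/, which is a vowel, so the suffix is -ta, giving *lerita*.
Since the final sound of *gokik* is /k/ (a consonant), it takes -daf, giving *gokikdaf*.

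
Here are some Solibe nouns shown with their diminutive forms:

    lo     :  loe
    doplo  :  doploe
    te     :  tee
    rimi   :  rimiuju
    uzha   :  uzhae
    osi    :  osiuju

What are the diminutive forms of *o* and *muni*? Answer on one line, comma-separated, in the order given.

oe, muniuju

The pattern is height harmony: -uju when the last vowel of the stem is a high vowel (*rimi*, *osi*); -e when the last vowel of the stem is a non-high vowel (*lo*, *doplo*, *te*, *uzha*).
*o*: last vowel = /o/, a non-high vowel → -e → *oe*.
*muni* — last vowel /i/ (a high vowel) → -uju → *muniuju*.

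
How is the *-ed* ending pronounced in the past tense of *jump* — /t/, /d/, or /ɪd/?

The stem *jump* ends in a voiceless consonant other than /t/.
The -ed suffix is realized as /ɪd/ after /t, d/; as /t/ after other voiceless consonants; and as /d/ after other voiced sounds.
So -ed on *jump* is pronounced /t/.

/t/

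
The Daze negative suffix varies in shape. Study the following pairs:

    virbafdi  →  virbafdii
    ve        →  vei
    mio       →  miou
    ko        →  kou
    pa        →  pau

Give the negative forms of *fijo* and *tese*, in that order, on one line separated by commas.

The pattern is front/back vowel harmony: -i when the last vowel of the stem is a front vowel (*virbafdi*, *ve*); -u when the last vowel of the stem is a back vowel (*mio*, *ko*, *pa*).
The last vowel of *fijo* is /o/, which is a back vowel, so the suffix is -u, giving *fijou*.
*tese* — last vowel /e/ (a front vowel) → -i → *tesei*.

fijou, tesei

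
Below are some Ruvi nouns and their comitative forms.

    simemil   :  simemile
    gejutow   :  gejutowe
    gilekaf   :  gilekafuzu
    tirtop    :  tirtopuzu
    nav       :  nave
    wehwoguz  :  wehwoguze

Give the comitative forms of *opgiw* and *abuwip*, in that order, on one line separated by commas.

opgiwe, abuwipuzu

The suffix is conditioned by the final consonant: -uzu when the stem ends in a voiceless consonant (*gilekaf*, *tirtop*); -e when the stem ends in a voiced consonant (*simemil*, *gejutow*, *nav*, *wehwoguz*).
*opgiw* — final consonant /w/ (voiced) → -e → *opgiwe*.
Since the final consonant of *abuwip* is /p/ (voiceless), it takes -uzu, giving *abuwipuzu*.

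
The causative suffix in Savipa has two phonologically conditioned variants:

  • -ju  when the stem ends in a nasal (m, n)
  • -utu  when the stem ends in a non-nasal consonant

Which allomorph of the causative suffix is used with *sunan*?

*sunan* — final consonant /n/ (a nasal) → -ju.

-ju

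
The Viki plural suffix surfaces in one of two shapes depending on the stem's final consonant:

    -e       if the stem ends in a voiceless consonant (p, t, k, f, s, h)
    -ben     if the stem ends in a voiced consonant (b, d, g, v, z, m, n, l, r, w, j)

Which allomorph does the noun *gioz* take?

-ben

*gioz*: final consonant = /z/, voiced → -ben.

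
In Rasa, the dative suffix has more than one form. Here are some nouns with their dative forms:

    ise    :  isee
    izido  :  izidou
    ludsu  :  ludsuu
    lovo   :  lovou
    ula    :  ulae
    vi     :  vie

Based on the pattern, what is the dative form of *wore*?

woree

The pattern is rounding harmony: -u when the last vowel of the stem is a rounded vowel (*izido*, *ludsu*, *lovo*); -e when the last vowel of the stem is an unrounded vowel (*ise*, *ula*, *vi*).
*wore*: last vowel = /e/, an unrounded vowel → -e → *woree*.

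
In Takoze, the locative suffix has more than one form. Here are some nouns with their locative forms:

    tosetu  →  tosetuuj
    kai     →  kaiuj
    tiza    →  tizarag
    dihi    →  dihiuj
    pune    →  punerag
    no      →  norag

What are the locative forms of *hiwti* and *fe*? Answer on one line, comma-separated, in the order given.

The alternation tracks the last vowel of the stem — -uj when the last vowel of the stem is a high vowel (*tosetu*, *kai*, *dihi*); -rag when the last vowel of the stem is a non-high vowel (*tiza*, *pune*, *no*).
*hiwti*: last vowel = /i/, a high vowel → -uj → *hiwtiuj*.
The last vowel of *fe* is /e/, which is a non-high vowel, so the suffix is -rag, giving *ferag*.

hiwtiuj, ferag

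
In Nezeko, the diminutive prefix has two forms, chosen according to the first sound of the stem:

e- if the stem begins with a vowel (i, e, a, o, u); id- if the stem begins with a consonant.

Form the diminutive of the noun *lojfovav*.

idlojfovav

Since the first sound of *lojfovav* is /l/ (a consonant), it takes id-, giving *idlojfovav*.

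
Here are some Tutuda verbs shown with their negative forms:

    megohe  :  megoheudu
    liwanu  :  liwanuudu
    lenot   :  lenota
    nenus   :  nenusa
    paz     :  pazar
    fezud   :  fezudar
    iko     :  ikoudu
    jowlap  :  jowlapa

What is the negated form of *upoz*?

The pattern is voicing of the final sound: -a when the stem ends in a voiceless consonant (*lenot*, *nenus*, *jowlap*); -ar when the stem ends in a voiced consonant (*paz*, *fezud*); -udu when the stem ends in a vowel (*megohe*, *liwanu*, *iko*).
Since the final sound of *upoz* is /z/ (a voiced consonant), it takes -ar, giving *upozar*.

upozar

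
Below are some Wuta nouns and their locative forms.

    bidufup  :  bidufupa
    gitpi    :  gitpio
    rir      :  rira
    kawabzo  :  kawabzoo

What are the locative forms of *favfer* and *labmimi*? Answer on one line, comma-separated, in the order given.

favfera, labmimio

The suffix is conditioned by the final sound: -a when the stem ends in a consonant (*bidufup*, *rir*); -o when the stem ends in a vowel (*gitpi*, *kawabzo*).
Since the final sound of *favfer* is /r/ (a consonant), it takes -a, giving *favfera*.
*labmimi*: final sound = /i/, a vowel → -o → *labmimio*.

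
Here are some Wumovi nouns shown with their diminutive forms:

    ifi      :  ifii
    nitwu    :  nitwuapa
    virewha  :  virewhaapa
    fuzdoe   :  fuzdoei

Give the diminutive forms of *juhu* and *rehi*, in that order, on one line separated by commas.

juhuapa, rehii

The alternation tracks the last vowel of the stem — -i when the last vowel of the stem is a front vowel (*ifi*, *fuzdoe*); -apa when the last vowel of the stem is a back vowel (*nitwu*, *virewha*).
*juhu* — last vowel /u/ (a back vowel) → -apa → *juhuapa*.
*rehi* — last vowel /i/ (a front vowel) → -i → *rehii*.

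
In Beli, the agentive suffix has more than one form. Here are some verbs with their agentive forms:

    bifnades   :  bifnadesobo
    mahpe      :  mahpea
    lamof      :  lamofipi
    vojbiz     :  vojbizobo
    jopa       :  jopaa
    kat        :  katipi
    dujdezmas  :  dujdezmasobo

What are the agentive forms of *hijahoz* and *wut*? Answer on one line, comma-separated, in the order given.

hijahozobo, wutipi

The pattern is sibilance of the final sound: -obo when the stem ends in a sibilant (*bifnades*, *vojbiz*, *dujdezmas*); -ipi when the stem ends in a non-sibilant consonant (*lamof*, *kat*); -a when the stem ends in a vowel (*mahpe*, *jopa*).
The final sound of *hijahoz* is /z/, which is a sibilant, so the suffix is -obo, giving *hijahozobo*.
Since the final sound of *wut* is /t/ (a non-sibilant consonant), it takes -ipi, giving *wutipi*.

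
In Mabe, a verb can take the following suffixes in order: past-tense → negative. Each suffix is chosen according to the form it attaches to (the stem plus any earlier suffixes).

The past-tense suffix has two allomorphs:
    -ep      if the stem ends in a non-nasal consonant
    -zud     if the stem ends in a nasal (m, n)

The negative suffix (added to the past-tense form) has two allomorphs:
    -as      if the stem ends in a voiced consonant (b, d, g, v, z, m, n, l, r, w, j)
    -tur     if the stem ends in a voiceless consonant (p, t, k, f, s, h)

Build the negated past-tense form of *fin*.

finzudas

*fin* — final consonant /n/ (a nasal) → -zud → *finzud*.
Since the final consonant of the past-tense form *finzud* is /d/ (voiced), it takes -as, giving *finzudas*.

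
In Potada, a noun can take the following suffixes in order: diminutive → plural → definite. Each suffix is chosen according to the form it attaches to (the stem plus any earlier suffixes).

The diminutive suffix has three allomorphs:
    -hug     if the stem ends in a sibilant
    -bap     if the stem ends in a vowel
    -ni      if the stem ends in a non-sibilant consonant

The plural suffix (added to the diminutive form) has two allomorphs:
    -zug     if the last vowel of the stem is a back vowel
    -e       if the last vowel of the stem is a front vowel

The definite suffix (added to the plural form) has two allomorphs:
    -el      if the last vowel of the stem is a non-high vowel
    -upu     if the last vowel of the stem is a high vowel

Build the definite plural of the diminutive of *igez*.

igezhugzugupu

*igez* — final sound /z/ (a sibilant) → -hug → *igezhug*.
Since the last vowel of the diminutive form *igezhug* is /u/ (a back vowel), it takes -zug, giving *igezhugzug*.
Since the last vowel of the plural form *igezhugzug* is /u/ (a high vowel), it takes -upu, giving *igezhugzugupu*.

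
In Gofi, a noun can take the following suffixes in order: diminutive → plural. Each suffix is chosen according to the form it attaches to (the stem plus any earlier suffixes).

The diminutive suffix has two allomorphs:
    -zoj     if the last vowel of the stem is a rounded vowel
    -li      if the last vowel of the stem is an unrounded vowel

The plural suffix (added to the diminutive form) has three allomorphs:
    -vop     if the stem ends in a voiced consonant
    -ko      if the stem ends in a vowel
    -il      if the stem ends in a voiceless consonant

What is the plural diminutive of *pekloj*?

peklojzojvop

*pekloj* — last vowel /o/ (a rounded vowel) → -zoj → *peklojzoj*.
The final sound of the diminutive form *peklojzoj* is /j/, which is a voiced consonant, so the plural suffix is -vop, giving *peklojzojvop*.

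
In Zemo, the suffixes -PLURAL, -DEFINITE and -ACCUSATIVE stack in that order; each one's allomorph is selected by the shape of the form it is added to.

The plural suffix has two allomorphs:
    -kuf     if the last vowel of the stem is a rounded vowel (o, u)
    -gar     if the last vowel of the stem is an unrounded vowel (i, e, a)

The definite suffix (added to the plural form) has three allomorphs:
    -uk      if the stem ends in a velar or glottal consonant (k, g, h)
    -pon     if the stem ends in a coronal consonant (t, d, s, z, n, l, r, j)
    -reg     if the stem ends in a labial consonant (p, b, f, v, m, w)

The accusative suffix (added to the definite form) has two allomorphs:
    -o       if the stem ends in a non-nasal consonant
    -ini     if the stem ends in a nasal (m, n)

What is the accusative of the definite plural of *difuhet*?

difuhetgarponini

The last vowel of *difuhet* is /e/, which is an unrounded vowel, so the plural suffix is -gar, giving *difuhetgar*.
The plural form *difuhetgar*: final consonant = /r/, coronal → -pon → *difuhetgarpon*.
The definite form *difuhetgarpon* — final consonant /n/ (a nasal) → -ini → *difuhetgarponini*.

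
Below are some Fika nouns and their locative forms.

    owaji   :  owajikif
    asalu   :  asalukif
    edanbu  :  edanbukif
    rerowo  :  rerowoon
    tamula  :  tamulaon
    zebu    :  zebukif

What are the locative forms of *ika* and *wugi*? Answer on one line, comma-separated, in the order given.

The suffix is conditioned by the last vowel: -kif when the last vowel of the stem is a high vowel (*owaji*, *asalu*, *edanbu*, *zebu*); -on when the last vowel of the stem is a non-high vowel (*rerowo*, *tamula*).
*ika*: last vowel = /a/, a non-high vowel → -on → *ikaon*.
*wugi* — last vowel /i/ (a high vowel) → -kif → *wugikif*.

ikaon, wugikif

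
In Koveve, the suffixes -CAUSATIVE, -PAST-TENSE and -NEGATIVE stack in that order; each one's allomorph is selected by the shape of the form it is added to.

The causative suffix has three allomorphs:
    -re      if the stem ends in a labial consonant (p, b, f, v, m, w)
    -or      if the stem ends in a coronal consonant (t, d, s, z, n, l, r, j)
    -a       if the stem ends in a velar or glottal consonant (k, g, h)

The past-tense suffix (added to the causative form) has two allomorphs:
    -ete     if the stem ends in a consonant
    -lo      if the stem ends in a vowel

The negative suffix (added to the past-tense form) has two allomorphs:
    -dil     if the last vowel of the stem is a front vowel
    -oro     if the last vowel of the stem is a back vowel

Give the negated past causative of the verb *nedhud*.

nedhudoretedil

The final consonant of *nedhud* is /d/, which is coronal, so the causative suffix is -or, giving *nedhudor*.
Since the final sound of the causative form *nedhudor* is /r/ (a consonant), it takes -ete, giving *nedhudorete*.
The last vowel of the past-tense form *nedhudorete* is /e/, which is a front vowel, so the negative suffix is -dil, giving *nedhudoretedil*.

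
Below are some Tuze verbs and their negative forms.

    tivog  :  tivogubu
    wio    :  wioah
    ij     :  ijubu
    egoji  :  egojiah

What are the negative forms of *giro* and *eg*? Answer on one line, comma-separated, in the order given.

giroah, egubu

Looking at the final sound of each stem: -ubu when the stem ends in a consonant (*tivog*, *ij*); -ah when the stem ends in a vowel (*wio*, *egoji*).
Since the final sound of *giro* is /o/ (a vowel), it takes -ah, giving *giroah*.
The final sound of *eg* is /g/, which is a consonant, so the suffix is -ubu, giving *egubu*.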